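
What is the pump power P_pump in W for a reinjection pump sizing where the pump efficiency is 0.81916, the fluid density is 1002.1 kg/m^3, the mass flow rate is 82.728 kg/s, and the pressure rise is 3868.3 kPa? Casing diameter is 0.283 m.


P_pump = mdot * dP / (rho * eta)
P_pump = 82.728 * 3868.3 / (1002.1 * 0.81916)
P_pump = 389.8458 kW
Convert: 389.8458 kW * 1000.0 = 3.8985e+05 W
P_pump = 3.8985e+05 W


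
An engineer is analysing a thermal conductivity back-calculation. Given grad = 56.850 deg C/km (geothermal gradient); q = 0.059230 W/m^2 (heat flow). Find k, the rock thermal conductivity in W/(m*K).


k = q / (grad / 1000)
k = 0.059230 / (56.850 / 1000)
k = 1.0419 W/(m*K)


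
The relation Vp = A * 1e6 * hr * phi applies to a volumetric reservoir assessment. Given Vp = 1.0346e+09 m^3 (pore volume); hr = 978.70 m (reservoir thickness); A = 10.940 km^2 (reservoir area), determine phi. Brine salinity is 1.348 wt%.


phi = Vp / (A * 1e6 * hr)
phi = 1.0346e+09 / (10.940 * 1e6 * 978.70)
phi = 0.096629


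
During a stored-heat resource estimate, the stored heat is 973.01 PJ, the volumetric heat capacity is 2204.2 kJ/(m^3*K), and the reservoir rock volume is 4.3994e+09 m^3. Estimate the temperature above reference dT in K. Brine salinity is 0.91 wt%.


dT = Q_s * 1e12 / (Vr * rhoc)
dT = 973.01 * 1e12 / (4.3994e+09 * 2204.2)
dT = 100.34 K


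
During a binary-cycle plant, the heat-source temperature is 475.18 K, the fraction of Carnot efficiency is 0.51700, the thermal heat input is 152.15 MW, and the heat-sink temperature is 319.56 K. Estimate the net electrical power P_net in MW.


Step 1: eta = (1 - Tc/Th)*f = (1 - 319.56/475.18)*0.517 = 0.1693159
Step 2: P_net = eta * Q_in = 0.1693159 * 152.15 = 25.761 MW
P_net = 25.761 MW


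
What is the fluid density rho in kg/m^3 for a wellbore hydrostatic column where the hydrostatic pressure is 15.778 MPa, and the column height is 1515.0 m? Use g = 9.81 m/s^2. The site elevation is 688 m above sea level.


rho = P * 1e6 / (g * h)
rho = 15.778 * 1e6 / (9.81 * 1515.0)
rho = 1061.6 kg/m^3


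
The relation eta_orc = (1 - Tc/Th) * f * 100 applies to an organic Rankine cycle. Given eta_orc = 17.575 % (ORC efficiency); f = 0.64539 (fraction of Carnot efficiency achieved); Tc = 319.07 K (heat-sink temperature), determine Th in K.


Th = Tc / (1 - (eta_orc/100)/f)
Th = 319.07 / (1 - (17.575/100)/0.64539)
Th = 438.47 K


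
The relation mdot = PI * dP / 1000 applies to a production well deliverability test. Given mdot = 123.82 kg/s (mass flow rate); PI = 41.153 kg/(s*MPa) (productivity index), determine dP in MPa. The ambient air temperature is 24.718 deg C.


dP = mdot * 1000 / PI
dP = 123.82 * 1000 / 41.153
dP = 3008.772 kPa
Convert: 3008.772 kPa * 0.001 = 3.0088 MPa
dP = 3.0088 MPa


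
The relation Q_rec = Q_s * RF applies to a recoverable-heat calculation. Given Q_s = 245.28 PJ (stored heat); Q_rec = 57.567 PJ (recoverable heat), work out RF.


RF = Q_rec / Q_s
RF = 57.567 / 245.28
RF = 0.23470


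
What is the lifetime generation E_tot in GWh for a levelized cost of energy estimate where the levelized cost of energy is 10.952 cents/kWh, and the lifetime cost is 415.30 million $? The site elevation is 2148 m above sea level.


E_tot = C_tot / LCOE * 100
E_tot = 415.30 / 10.952 * 100
E_tot = 3792.0 GWh


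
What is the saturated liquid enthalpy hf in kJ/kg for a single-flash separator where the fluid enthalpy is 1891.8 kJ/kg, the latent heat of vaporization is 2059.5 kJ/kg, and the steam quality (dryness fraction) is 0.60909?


hf = h - x * hfg
hf = 1891.8 - 0.60909 * 2059.5
hf = 637.38 kJ/kg


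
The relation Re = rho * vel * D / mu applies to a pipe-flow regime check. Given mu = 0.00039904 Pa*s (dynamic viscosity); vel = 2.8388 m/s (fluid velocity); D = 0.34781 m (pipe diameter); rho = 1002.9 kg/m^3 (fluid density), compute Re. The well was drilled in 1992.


Re = rho * vel * D / mu
Re = 1002.9 * 2.8388 * 0.34781 / 0.00039904
Re = 2.4815e+06


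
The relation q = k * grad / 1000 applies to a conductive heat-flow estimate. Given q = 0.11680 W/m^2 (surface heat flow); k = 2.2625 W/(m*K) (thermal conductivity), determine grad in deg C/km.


grad = q * 1000 / k
grad = 0.11680 * 1000 / 2.2625
grad = 51.624 deg C/km


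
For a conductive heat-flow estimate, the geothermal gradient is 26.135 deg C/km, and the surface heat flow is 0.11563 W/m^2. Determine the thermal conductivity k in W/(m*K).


k = q * 1000 / grad
k = 0.11563 * 1000 / 26.135
k = 4.4243 W/(m*K)


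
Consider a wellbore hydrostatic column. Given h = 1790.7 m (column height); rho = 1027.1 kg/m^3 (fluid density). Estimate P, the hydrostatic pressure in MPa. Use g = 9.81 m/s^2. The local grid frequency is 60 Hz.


P = rho * g * h / 1e6
P = 1027.1 * 9.81 * 1790.7 / 1e6
P = 18.043 MPa


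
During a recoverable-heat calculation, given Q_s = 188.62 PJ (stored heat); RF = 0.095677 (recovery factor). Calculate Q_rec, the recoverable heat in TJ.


Q_rec = Q_s * RF
Q_rec = 188.62 * 0.095677
Q_rec = 18.04660 PJ
Convert: 18.04660 PJ * 1000.0 = 18047 TJ
Q_rec = 18047 TJ


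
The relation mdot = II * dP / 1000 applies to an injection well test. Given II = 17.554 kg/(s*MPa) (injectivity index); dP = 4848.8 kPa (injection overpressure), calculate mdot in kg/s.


mdot = II * dP / 1000
mdot = 17.554 * 4848.8 / 1000
mdot = 85.116 kg/s


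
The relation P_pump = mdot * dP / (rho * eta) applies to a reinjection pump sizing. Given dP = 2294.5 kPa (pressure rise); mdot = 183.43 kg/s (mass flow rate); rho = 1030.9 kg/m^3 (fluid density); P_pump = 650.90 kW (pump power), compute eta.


eta = mdot * dP / (rho * P_pump)
eta = 183.43 * 2294.5 / (1030.9 * 650.90)
eta = 0.62723


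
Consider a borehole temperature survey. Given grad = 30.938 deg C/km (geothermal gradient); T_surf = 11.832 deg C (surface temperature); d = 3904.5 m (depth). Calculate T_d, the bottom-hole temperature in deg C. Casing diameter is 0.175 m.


T_d = T_surf + grad * d / 1000
T_d = 11.832 + 30.938 * 3904.5 / 1000
T_d = 132.63 deg C


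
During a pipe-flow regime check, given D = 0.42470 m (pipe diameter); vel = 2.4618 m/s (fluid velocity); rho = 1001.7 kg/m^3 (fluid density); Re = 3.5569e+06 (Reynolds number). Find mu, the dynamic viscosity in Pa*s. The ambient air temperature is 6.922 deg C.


mu = rho * vel * D / Re
mu = 1001.7 * 2.4618 * 0.42470 / 3.5569e+06
mu = 0.00029444 Pa*s


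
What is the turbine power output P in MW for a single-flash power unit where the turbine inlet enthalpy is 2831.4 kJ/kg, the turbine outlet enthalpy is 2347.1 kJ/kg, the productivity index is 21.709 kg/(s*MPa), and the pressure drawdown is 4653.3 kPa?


Step 1: mdot = PI * dP / 1000 = 21.709 * 4653.3 / 1000 = 101.0185 kg/s
Step 2: P = mdot*(h_in - h_out)/1000 = 101.0185*(2831.4 - 2347.1)/1000 = 48.923 MW
P = 48.923 MW


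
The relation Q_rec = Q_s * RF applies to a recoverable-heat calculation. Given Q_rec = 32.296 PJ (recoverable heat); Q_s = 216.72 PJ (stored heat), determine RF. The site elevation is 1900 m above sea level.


RF = Q_rec / Q_s
RF = 32.296 / 216.72
RF = 0.14902


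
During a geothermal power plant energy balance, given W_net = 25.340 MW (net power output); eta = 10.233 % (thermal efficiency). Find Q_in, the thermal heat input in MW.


Q_in = W_net / (eta / 100)
Q_in = 25.340 / (10.233 / 100)
Q_in = 247.63 MW


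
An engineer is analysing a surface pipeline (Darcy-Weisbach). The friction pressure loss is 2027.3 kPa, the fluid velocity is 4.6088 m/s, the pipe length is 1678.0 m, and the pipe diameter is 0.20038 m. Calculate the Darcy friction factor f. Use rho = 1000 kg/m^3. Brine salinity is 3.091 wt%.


f = dP*1000 / ((L/D)*(rho*vel^2/2))
f = 2027.3*1000 / ((1678.0/0.20038)*(1000*4.6088^2/2))
f = 0.022795


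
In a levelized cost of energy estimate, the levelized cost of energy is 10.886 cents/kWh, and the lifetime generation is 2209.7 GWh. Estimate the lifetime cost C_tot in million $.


C_tot = LCOE / 100 * E_tot
C_tot = 10.886 / 100 * 2209.7
C_tot = 240.55 million $


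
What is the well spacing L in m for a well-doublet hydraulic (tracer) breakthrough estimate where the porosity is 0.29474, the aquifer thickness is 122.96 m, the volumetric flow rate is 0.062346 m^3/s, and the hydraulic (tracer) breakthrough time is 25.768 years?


L = sqrt(t_bt*365.25*86400*3*Qv / (pi*hr*phi))
L = sqrt(25.768*365.25*86400*3*0.062346 / (pi*122.96*0.29474))
L = 1155.8 m


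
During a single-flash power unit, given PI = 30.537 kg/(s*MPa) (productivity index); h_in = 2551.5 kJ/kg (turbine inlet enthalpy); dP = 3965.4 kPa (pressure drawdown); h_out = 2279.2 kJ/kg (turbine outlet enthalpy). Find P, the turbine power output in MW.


Step 1: mdot = PI * dP / 1000 = 30.537 * 3965.4 / 1000 = 121.0914 kg/s
Step 2: P = mdot*(h_in - h_out)/1000 = 121.0914*(2551.5 - 2279.2)/1000 = 32.973 MW
P = 32.973 MW


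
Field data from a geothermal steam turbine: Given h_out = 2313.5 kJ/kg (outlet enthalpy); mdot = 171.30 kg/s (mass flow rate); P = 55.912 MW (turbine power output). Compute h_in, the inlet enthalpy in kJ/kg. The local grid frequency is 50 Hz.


h_in = h_out + P * 1000 / mdot
h_in = 2313.5 + 55.912 * 1000 / 171.30
h_in = 2639.9 kJ/kg


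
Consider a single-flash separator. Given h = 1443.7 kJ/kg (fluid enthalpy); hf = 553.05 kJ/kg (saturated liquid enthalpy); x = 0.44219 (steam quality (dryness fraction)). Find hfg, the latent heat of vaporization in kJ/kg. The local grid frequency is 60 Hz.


hfg = (h - hf) / x
hfg = (1443.7 - 553.05) / 0.44219
hfg = 2014.2 kJ/kg


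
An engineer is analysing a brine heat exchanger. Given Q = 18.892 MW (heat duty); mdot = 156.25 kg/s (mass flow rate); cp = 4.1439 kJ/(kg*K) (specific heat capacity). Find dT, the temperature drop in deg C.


dT = Q * 1000 / (mdot * cp)
dT = 18.892 * 1000 / (156.25 * 4.1439)
dT = 29.17754 K
Convert (temperature difference, 1 K = 1 deg C): 29.17754 K = 29.17754 deg C
dT = 29.178 deg C


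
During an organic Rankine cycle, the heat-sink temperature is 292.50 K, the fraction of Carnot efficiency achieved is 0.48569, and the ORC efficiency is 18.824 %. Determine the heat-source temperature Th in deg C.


Th = Tc / (1 - (eta_orc/100)/f)
Th = 292.50 / (1 - (18.824/100)/0.48569)
Th = 477.6074 K
Convert to deg C: 477.6074 - 273.15 = 204.46 deg C
Th = 204.46 deg C


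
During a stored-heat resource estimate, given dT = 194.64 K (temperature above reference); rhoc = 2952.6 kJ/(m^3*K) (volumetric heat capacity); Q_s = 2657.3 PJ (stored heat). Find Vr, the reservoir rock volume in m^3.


Vr = Q_s * 1e12 / (rhoc * dT)
Vr = 2657.3 * 1e12 / (2952.6 * 194.64)
Vr = 4.6239e+09 m^3


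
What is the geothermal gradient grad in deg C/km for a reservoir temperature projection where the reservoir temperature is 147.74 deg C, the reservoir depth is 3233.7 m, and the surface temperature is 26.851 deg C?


grad = (T_res - T_surf) / d * 1000
grad = (147.74 - 26.851) / 3233.7 * 1000
grad = 37.384 deg C/km


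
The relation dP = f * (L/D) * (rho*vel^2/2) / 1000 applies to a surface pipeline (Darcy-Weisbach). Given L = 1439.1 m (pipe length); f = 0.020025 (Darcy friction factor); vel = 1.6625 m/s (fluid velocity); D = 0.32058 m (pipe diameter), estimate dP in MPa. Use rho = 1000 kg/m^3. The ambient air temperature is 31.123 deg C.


dP = f * (L/D) * (rho*vel^2/2) / 1000
dP = 0.020025 * (1439.1/0.32058) * (1000*1.6625^2/2) / 1000
dP = 124.2283 kPa
Convert: 124.2283 kPa * 0.001 = 0.12423 MPa
dP = 0.12423 MPa


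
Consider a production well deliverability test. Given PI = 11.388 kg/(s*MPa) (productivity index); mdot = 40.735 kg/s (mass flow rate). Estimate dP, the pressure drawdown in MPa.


dP = mdot * 1000 / PI
dP = 40.735 * 1000 / 11.388
dP = 3577.011 kPa
Convert: 3577.011 kPa * 0.001 = 3.5770 MPa
dP = 3.5770 MPa


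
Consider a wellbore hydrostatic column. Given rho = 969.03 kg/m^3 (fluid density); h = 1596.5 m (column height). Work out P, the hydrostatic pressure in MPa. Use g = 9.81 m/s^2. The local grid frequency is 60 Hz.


P = rho * g * h / 1e6
P = 969.03 * 9.81 * 1596.5 / 1e6
P = 15.177 MPa


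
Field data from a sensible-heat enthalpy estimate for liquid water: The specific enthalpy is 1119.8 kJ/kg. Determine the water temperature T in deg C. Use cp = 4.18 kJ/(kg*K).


T = h / cp
T = 1119.8 / 4.18
T = 267.89 deg C


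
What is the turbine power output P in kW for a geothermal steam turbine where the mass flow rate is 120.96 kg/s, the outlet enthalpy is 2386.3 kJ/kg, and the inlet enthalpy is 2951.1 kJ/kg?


P = mdot * (h_in - h_out) / 1000
P = 120.96 * (2951.1 - 2386.3) / 1000
P = 68.31821 MW
Convert: 68.31821 MW * 1000.0 = 68318 kW
P = 68318 kW


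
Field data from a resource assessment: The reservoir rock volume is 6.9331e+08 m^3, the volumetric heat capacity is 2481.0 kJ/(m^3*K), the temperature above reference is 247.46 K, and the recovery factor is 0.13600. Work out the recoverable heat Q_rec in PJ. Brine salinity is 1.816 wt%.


Step 1: Q_s = Vr*rhoc*dT/1e12 = 6.9331e+08*2481.0*247.46/1e12 = 425.6565 PJ
Step 2: Q_rec = Q_s * RF = 425.6565 * 0.136 = 57.889 PJ
Q_rec = 57.889 PJ


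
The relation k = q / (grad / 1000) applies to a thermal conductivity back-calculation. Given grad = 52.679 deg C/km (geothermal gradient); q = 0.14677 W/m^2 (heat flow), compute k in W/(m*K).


k = q / (grad / 1000)
k = 0.14677 / (52.679 / 1000)
k = 2.7861 W/(m*K)


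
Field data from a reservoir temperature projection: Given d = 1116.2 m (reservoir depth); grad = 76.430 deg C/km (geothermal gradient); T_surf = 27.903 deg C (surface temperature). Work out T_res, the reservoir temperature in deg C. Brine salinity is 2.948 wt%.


T_res = T_surf + grad * d / 1000
T_res = 27.903 + 76.430 * 1116.2 / 1000
T_res = 113.21 deg C


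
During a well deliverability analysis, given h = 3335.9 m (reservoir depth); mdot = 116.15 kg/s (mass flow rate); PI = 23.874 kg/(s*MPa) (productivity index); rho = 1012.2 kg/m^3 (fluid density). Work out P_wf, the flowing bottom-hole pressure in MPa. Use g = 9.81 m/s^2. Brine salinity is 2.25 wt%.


Step 1: P_i = rho*g*h/1e6 = 1012.2*9.81*3335.9/1e6 = 33.12443 MPa
Step 2: P_wf = P_i - mdot/PI = 33.12443 - 116.15/23.874 = 28.259 MPa
P_wf = 28.259 MPa


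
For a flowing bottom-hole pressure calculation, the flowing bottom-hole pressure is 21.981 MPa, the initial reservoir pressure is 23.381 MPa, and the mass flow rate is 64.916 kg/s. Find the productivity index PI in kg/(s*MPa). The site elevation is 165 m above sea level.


PI = mdot / (P_i - P_wf)
PI = 64.916 / (23.381 - 21.981)
PI = 46.369 kg/(s*MPa)


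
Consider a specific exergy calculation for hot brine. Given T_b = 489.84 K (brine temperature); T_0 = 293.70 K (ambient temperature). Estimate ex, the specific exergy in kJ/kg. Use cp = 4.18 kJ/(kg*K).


ex = cp * ((T_b - T_0) - T_0 * ln(T_b/T_0))
ex = 4.18 * ((489.84 - 293.70) - 293.70 * ln(489.84/293.70))
ex = 191.89 kJ/kg


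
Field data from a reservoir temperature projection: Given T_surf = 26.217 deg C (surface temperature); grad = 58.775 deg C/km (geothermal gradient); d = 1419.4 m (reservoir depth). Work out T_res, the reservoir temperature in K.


T_res = T_surf + grad * d / 1000
T_res = 26.217 + 58.775 * 1419.4 / 1000
T_res = 109.6422 deg C
Convert to K: 109.6422 + 273.15 = 382.79 K
T_res = 382.79 K


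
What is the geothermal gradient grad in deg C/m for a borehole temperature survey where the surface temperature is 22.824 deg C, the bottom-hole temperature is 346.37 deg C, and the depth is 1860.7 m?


grad = (T_d - T_surf) / d * 1000
grad = (346.37 - 22.824) / 1860.7 * 1000
grad = 173.8840 deg C/km
Convert: 173.8840 deg C/km * 0.001 = 0.17388 deg C/m
grad = 0.17388 deg C/m


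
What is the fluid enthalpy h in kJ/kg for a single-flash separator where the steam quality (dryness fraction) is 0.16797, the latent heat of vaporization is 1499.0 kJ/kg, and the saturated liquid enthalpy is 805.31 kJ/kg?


h = hf + x * hfg
h = 805.31 + 0.16797 * 1499.0
h = 1057.1 kJ/kg


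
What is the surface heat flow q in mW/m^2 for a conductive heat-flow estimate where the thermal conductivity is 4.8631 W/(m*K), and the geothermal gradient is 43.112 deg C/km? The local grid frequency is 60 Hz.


q = k * grad / 1000
q = 4.8631 * 43.112 / 1000
q = 0.2096580 W/m^2
Convert: 0.2096580 W/m^2 * 1000.0 = 209.66 mW/m^2
q = 209.66 mW/m^2


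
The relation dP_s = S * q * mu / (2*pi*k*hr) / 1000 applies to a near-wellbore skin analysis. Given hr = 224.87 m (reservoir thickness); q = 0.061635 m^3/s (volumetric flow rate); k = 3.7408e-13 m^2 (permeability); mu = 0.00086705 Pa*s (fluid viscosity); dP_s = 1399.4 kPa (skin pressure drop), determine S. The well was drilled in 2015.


S = dP_s * 1000 * 2*pi*k*hr / (q*mu)
S = 1399.4 * 1000 * 2*pi*3.7408e-13*224.87 / (0.061635*0.00086705)
S = 13.840


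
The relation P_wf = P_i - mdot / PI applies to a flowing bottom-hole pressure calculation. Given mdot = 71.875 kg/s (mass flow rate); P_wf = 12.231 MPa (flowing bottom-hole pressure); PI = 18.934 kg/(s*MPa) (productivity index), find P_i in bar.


P_i = P_wf + mdot / PI
P_i = 12.231 + 71.875 / 18.934
P_i = 16.02708 MPa
Convert: 16.02708 MPa * 10.0 = 160.27 bar
P_i = 160.27 bar


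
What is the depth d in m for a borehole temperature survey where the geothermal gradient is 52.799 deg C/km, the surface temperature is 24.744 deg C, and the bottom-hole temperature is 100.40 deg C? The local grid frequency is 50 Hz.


d = (T_d - T_surf) / grad * 1000
d = (100.40 - 24.744) / 52.799 * 1000
d = 1432.9 m


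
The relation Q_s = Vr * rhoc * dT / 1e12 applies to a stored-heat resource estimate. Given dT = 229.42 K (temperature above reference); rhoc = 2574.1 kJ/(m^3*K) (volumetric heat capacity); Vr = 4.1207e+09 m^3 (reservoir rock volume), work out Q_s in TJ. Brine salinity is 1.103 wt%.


Q_s = Vr * rhoc * dT / 1e12
Q_s = 4.1207e+09 * 2574.1 * 229.42 / 1e12
Q_s = 2433.479 PJ
Convert: 2433.479 PJ * 1000.0 = 2.4335e+06 TJ
Q_s = 2.4335e+06 TJ


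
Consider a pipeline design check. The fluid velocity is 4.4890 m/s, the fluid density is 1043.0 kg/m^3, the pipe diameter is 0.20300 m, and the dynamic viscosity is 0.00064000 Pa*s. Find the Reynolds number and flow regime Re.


Step 1: Re = rho*vel*D/mu = 1043.0*4.489*0.203/0.00064 = 1.4851e+06
Step 2: Re = 1.4851e+06 > 4000, so flow is turbulent.
Re = 1.4851e+06 (turbulent)


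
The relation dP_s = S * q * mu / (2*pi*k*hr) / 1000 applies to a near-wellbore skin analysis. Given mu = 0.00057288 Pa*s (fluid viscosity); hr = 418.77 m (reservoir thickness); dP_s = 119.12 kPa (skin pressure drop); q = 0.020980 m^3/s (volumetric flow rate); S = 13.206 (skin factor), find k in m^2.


k = S*q*mu / (2*pi*dP_s*1000*hr)
k = 13.206*0.020980*0.00057288 / (2*pi*119.12*1000*418.77)
k = 5.0641e-13 m^2


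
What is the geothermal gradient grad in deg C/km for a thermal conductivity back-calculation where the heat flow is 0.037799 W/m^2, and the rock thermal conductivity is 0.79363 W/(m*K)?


grad = q / k * 1000
grad = 0.037799 / 0.79363 * 1000
grad = 47.628 deg C/km


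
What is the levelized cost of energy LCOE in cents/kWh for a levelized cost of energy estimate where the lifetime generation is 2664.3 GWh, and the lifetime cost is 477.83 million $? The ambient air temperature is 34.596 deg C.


LCOE = C_tot / E_tot * 100
LCOE = 477.83 / 2664.3 * 100
LCOE = 17.935 cents/kWh


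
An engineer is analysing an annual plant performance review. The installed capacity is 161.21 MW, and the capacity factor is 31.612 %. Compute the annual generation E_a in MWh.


E_a = CF / 100 * cap * 8760
E_a = 31.612 / 100 * 161.21 * 8760
E_a = 4.4642e+05 MWh


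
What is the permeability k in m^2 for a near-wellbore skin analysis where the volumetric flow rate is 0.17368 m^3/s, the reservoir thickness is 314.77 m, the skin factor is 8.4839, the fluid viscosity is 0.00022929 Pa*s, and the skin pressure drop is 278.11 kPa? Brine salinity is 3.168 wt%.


k = S*q*mu / (2*pi*dP_s*1000*hr)
k = 8.4839*0.17368*0.00022929 / (2*pi*278.11*1000*314.77)
k = 6.1424e-13 m^2


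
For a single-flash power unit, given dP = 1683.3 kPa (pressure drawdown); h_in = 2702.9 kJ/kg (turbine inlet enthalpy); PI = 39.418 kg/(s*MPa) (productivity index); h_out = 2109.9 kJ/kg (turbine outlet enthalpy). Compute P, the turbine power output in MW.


Step 1: mdot = PI * dP / 1000 = 39.418 * 1683.3 / 1000 = 66.35232 kg/s
Step 2: P = mdot*(h_in - h_out)/1000 = 66.35232*(2702.9 - 2109.9)/1000 = 39.347 MW
P = 39.347 MW


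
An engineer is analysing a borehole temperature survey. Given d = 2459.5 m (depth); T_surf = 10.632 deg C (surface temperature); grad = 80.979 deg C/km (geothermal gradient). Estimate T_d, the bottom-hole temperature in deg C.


T_d = T_surf + grad * d / 1000
T_d = 10.632 + 80.979 * 2459.5 / 1000
T_d = 209.80 deg C


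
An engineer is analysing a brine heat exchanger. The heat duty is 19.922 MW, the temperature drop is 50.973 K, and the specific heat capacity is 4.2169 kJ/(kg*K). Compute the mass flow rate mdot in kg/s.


mdot = Q * 1000 / (cp * dT)
mdot = 19.922 * 1000 / (4.2169 * 50.973)
mdot = 92.683 kg/s


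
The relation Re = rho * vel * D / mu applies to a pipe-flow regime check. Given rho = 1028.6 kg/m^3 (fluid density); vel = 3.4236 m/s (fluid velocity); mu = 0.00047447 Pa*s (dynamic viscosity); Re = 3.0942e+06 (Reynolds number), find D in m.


D = Re * mu / (rho * vel)
D = 3.0942e+06 * 0.00047447 / (1028.6 * 3.4236)
D = 0.41690 m


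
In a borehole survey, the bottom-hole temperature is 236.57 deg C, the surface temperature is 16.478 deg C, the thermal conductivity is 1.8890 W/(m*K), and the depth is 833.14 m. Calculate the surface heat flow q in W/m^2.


Step 1: grad = (T_d - T_surf)/d * 1000 = (236.57 - 16.478)/833.14 * 1000 = 264.1717 deg C/km
Step 2: q = k * grad / 1000 = 1.889 * 264.1717 / 1000 = 0.49902 W/m^2
q = 0.49902 W/m^2


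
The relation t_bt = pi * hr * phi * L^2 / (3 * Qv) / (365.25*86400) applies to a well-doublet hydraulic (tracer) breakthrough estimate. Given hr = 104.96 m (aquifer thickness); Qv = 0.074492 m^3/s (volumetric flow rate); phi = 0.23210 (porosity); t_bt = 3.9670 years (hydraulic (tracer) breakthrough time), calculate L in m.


L = sqrt(t_bt*365.25*86400*3*Qv / (pi*hr*phi))
L = sqrt(3.9670*365.25*86400*3*0.074492 / (pi*104.96*0.23210))
L = 604.61 m


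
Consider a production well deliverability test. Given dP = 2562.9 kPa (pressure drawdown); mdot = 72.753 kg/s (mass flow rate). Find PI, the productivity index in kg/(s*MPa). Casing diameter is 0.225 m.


PI = mdot * 1000 / dP
PI = 72.753 * 1000 / 2562.9
PI = 28.387 kg/(s*MPa)


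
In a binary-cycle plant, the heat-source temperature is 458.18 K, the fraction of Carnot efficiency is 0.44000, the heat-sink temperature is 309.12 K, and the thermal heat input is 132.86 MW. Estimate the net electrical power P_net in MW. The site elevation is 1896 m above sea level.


Step 1: eta = (1 - Tc/Th)*f = (1 - 309.12/458.18)*0.44 = 0.1431455
Step 2: P_net = eta * Q_in = 0.1431455 * 132.86 = 19.018 MW
P_net = 19.018 MW


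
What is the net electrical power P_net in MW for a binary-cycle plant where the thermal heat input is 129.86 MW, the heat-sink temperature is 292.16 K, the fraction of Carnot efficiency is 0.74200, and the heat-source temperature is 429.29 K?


Step 1: eta = (1 - Tc/Th)*f = (1 - 292.16/429.29)*0.742 = 0.2370203
Step 2: P_net = eta * Q_in = 0.2370203 * 129.86 = 30.779 MW
P_net = 30.779 MW


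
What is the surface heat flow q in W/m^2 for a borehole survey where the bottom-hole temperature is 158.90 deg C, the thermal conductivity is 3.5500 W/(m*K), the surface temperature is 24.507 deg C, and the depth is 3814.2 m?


Step 1: grad = (T_d - T_surf)/d * 1000 = (158.9 - 24.507)/3814.2 * 1000 = 35.23491 deg C/km
Step 2: q = k * grad / 1000 = 3.55 * 35.23491 / 1000 = 0.12508 W/m^2
q = 0.12508 W/m^2


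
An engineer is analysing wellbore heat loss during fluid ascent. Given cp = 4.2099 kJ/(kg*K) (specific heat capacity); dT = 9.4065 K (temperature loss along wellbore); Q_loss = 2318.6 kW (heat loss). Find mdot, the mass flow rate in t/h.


mdot = Q_loss / (cp * dT)
mdot = 2318.6 / (4.2099 * 9.4065)
mdot = 58.54988 kg/s
Convert: 58.54988 kg/s * 3.6 = 210.78 t/h
mdot = 210.78 t/h


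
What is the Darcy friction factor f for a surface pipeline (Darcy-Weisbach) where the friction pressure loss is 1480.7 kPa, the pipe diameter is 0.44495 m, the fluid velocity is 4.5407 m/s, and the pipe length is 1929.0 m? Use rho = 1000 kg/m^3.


f = dP*1000 / ((L/D)*(rho*vel^2/2))
f = 1480.7*1000 / ((1929.0/0.44495)*(1000*4.5407^2/2))
f = 0.033131


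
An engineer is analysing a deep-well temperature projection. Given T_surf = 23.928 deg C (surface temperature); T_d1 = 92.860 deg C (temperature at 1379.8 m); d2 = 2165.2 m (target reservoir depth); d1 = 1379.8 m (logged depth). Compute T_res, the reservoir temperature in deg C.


Step 1: grad = (T_d1 - T_surf)/d1 * 1000 = (92.86 - 23.928)/1379.8 * 1000 = 49.95796 deg C/km
Step 2: T_res = T_surf + grad*d2/1000 = 23.928 + 49.95796*2165.2/1000 = 132.10 deg C
T_res = 132.10 deg C


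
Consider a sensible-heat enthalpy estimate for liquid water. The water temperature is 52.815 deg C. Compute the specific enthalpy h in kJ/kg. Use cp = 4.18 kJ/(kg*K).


h = cp * T
h = 4.18 * 52.815
h = 220.77 kJ/kg


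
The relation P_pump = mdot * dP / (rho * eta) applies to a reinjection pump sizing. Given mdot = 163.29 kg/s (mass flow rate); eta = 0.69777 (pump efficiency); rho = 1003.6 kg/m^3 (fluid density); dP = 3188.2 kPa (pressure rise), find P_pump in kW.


P_pump = mdot * dP / (rho * eta)
P_pump = 163.29 * 3188.2 / (1003.6 * 0.69777)
P_pump = 743.42 kW


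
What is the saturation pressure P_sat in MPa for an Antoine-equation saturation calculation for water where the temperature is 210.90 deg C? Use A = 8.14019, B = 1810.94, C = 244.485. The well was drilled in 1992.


P_sat = 10^(A - B/(C + T)) / 760 * 0.101325
P_sat = 10^(8.14019 - 1810.94/(244.485 + 210.90)) / 760 * 0.101325
P_sat = 1.9425 MPa


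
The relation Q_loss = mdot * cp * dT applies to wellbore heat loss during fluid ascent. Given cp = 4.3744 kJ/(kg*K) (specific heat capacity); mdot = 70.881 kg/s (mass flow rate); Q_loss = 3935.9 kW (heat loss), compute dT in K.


dT = Q_loss / (mdot * cp)
dT = 3935.9 / (70.881 * 4.3744)
dT = 12.694 K


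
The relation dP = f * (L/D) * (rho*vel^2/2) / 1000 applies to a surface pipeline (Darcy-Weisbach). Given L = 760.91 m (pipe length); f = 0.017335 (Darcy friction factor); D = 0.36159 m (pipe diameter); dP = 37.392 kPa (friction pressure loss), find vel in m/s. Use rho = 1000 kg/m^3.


vel = sqrt(dP*1000*2*D / (f*L*rho))
vel = sqrt(37.392*1000*2*0.36159 / (0.017335*760.91*1000))
vel = 1.4318 m/s


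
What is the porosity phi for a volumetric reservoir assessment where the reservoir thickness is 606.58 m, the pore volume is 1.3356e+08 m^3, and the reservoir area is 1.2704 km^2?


phi = Vp / (A * 1e6 * hr)
phi = 1.3356e+08 / (1.2704 * 1e6 * 606.58)
phi = 0.17332


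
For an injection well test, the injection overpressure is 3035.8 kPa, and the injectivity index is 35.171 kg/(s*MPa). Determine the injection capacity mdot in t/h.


mdot = II * dP / 1000
mdot = 35.171 * 3035.8 / 1000
mdot = 106.7721 kg/s
Convert: 106.7721 kg/s * 3.6 = 384.38 t/h
mdot = 384.38 t/h


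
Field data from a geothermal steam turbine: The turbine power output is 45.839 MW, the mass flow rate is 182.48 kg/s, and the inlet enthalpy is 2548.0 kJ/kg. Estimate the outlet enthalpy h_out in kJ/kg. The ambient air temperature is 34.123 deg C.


h_out = h_in - P * 1000 / mdot
h_out = 2548.0 - 45.839 * 1000 / 182.48
h_out = 2296.8 kJ/kg


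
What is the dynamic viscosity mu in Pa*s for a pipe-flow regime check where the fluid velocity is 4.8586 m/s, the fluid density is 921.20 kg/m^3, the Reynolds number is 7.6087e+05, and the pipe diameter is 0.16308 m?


mu = rho * vel * D / Re
mu = 921.20 * 4.8586 * 0.16308 / 7.6087e+05
mu = 0.00095930 Pa*s


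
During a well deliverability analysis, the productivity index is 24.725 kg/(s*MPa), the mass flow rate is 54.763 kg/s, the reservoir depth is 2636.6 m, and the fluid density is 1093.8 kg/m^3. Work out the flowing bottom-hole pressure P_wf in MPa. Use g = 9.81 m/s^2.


Step 1: P_i = rho*g*h/1e6 = 1093.8*9.81*2636.6/1e6 = 28.29119 MPa
Step 2: P_wf = P_i - mdot/PI = 28.29119 - 54.763/24.725 = 26.076 MPa
P_wf = 26.076 MPa


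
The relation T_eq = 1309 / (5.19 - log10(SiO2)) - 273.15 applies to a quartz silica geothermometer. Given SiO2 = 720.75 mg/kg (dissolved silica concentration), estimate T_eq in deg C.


T_eq = 1309 / (5.19 - log10(SiO2)) - 273.15
T_eq = 1309 / (5.19 - log10(720.75)) - 273.15
T_eq = 288.12 deg C


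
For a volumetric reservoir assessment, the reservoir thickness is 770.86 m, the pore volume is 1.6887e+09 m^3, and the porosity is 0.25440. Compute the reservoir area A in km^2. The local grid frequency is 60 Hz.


A = Vp / (1e6 * hr * phi)
A = 1.6887e+09 / (1e6 * 770.86 * 0.25440)
A = 8.6111 km^2


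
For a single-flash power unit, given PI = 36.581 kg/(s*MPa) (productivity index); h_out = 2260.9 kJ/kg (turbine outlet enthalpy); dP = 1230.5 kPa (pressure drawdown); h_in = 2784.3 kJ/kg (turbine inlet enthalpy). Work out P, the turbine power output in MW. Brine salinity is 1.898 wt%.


Step 1: mdot = PI * dP / 1000 = 36.581 * 1230.5 / 1000 = 45.01292 kg/s
Step 2: P = mdot*(h_in - h_out)/1000 = 45.01292*(2784.3 - 2260.9)/1000 = 23.560 MW
P = 23.560 MW


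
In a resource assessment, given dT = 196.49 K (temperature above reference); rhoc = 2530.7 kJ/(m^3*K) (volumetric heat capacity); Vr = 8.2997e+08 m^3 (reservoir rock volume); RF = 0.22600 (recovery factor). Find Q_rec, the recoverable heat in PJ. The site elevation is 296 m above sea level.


Step 1: Q_s = Vr*rhoc*dT/1e12 = 8.2997e+08*2530.7*196.49/1e12 = 412.7086 PJ
Step 2: Q_rec = Q_s * RF = 412.7086 * 0.226 = 93.272 PJ
Q_rec = 93.272 PJ


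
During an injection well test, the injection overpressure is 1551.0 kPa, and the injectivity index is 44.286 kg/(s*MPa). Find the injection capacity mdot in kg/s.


mdot = II * dP / 1000
mdot = 44.286 * 1551.0 / 1000
mdot = 68.688 kg/s


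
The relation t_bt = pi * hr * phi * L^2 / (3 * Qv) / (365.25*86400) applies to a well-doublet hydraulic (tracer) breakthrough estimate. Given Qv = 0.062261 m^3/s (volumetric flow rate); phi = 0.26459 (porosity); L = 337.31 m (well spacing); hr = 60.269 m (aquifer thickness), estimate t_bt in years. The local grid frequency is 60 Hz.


t_bt = pi * hr * phi * L^2 / (3 * Qv) / (365.25*86400)
t_bt = pi * 60.269 * 0.26459 * 337.31^2 / (3 * 0.062261) / (365.25*86400)
t_bt = 0.96702 years


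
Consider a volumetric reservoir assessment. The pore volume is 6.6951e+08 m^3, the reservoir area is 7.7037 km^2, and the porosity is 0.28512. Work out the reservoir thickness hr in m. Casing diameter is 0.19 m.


hr = Vp / (A * 1e6 * phi)
hr = 6.6951e+08 / (7.7037 * 1e6 * 0.28512)
hr = 304.81 m


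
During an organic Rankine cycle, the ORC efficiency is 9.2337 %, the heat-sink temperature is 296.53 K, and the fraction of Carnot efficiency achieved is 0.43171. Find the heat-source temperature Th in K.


Th = Tc / (1 - (eta_orc/100)/f)
Th = 296.53 / (1 - (9.2337/100)/0.43171)
Th = 377.21 K


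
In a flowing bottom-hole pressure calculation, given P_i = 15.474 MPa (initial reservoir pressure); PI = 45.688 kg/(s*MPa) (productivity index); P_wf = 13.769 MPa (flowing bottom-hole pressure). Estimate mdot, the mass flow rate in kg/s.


mdot = (P_i - P_wf) * PI
mdot = (15.474 - 13.769) * 45.688
mdot = 77.898 kg/s


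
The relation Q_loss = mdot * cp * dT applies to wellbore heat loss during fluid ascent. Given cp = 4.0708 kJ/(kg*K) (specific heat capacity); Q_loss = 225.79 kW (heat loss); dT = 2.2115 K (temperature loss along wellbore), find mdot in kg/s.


mdot = Q_loss / (cp * dT)
mdot = 225.79 / (4.0708 * 2.2115)
mdot = 25.081 kg/s


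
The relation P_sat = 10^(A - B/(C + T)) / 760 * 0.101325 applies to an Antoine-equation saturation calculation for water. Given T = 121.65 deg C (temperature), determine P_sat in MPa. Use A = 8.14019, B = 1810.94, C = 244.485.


P_sat = 10^(A - B/(C + T)) / 760 * 0.101325
P_sat = 10^(8.14019 - 1810.94/(244.485 + 121.65)) / 760 * 0.101325
P_sat = 0.20845 MPa


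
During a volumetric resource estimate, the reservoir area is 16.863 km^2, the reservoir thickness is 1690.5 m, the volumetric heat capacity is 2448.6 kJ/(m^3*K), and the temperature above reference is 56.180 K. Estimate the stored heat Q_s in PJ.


Step 1: Vr = A*1e6*hr = 16.863*1e6*1690.5 = 2.850690e+10 m^3
Step 2: Q_s = Vr*rhoc*dT/1e12 = 2.850690e+10*2448.6*56.18/1e12 = 3921.5 PJ
Q_s = 3921.5 PJ


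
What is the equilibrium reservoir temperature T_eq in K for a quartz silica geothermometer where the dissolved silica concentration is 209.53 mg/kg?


T_eq = 1309 / (5.19 - log10(SiO2)) - 273.15
T_eq = 1309 / (5.19 - log10(209.53)) - 273.15
T_eq = 183.1457 deg C
Convert to K: 183.1457 + 273.15 = 456.30 K
T_eq = 456.30 K


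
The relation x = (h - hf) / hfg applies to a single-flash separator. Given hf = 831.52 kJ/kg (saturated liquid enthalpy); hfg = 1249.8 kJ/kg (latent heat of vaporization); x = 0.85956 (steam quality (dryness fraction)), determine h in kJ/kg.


h = hf + x * hfg
h = 831.52 + 0.85956 * 1249.8
h = 1905.8 kJ/kg


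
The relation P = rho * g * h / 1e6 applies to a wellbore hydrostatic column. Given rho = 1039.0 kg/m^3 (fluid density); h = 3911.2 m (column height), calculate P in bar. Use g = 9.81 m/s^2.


P = rho * g * h / 1e6
P = 1039.0 * 9.81 * 3911.2 / 1e6
P = 39.86526 MPa
Convert: 39.86526 MPa * 10.0 = 398.65 bar
P = 398.65 bar


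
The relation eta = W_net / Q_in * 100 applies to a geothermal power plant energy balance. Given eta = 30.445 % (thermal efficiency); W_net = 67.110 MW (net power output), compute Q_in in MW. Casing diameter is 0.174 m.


Q_in = W_net / (eta / 100)
Q_in = 67.110 / (30.445 / 100)
Q_in = 220.43 MW


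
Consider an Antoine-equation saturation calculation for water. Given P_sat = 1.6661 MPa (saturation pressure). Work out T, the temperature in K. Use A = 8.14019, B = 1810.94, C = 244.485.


T = B / (A - log10(P_sat * 760 / 0.101325)) - C
T = 1810.94 / (8.14019 - log10(1.6661 * 760 / 0.101325)) - 244.485
T = 203.3914 deg C
Convert to K: 203.3914 + 273.15 = 476.54 K
T = 476.54 K


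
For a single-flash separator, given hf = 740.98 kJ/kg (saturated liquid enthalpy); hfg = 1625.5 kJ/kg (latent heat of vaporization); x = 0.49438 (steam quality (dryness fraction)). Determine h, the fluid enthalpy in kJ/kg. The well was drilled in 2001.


h = hf + x * hfg
h = 740.98 + 0.49438 * 1625.5
h = 1544.6 kJ/kg


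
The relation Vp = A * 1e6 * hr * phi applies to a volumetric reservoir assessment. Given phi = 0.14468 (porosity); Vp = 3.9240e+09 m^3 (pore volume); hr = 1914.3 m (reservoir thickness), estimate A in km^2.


A = Vp / (1e6 * hr * phi)
A = 3.9240e+09 / (1e6 * 1914.3 * 0.14468)
A = 14.168 km^2


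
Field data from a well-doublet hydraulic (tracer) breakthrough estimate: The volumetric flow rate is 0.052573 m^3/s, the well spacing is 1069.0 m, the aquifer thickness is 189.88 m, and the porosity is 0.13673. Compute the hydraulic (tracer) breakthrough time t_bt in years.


t_bt = pi * hr * phi * L^2 / (3 * Qv) / (365.25*86400)
t_bt = pi * 189.88 * 0.13673 * 1069.0^2 / (3 * 0.052573) / (365.25*86400)
t_bt = 18.727 years


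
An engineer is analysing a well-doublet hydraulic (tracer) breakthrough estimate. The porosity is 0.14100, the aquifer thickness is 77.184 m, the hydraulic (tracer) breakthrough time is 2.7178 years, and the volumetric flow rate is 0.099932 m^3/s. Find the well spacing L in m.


L = sqrt(t_bt*365.25*86400*3*Qv / (pi*hr*phi))
L = sqrt(2.7178*365.25*86400*3*0.099932 / (pi*77.184*0.14100))
L = 867.21 m


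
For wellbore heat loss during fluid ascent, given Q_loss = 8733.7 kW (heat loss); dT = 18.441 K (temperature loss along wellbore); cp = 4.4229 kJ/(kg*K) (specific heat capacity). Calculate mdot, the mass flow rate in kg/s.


mdot = Q_loss / (cp * dT)
mdot = 8733.7 / (4.4229 * 18.441)
mdot = 107.08 kg/s


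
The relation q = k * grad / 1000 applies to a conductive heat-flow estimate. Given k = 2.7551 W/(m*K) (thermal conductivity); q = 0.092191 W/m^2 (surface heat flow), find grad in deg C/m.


grad = q * 1000 / k
grad = 0.092191 * 1000 / 2.7551
grad = 33.46194 deg C/km
Convert: 33.46194 deg C/km * 0.001 = 0.033462 deg C/m
grad = 0.033462 deg C/m


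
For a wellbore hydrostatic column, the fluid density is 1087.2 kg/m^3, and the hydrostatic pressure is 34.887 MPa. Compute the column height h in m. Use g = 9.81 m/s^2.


h = P * 1e6 / (g * rho)
h = 34.887 * 1e6 / (9.81 * 1087.2)
h = 3271.0 m


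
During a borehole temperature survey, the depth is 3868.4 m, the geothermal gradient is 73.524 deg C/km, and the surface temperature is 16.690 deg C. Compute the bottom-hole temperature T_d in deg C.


T_d = T_surf + grad * d / 1000
T_d = 16.690 + 73.524 * 3868.4 / 1000
T_d = 301.11 deg C


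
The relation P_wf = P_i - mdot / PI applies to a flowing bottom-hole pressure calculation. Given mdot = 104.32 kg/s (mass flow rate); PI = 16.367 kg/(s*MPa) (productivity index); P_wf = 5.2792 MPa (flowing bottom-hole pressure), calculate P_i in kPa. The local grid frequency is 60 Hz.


P_i = P_wf + mdot / PI
P_i = 5.2792 + 104.32 / 16.367
P_i = 11.65300 MPa
Convert: 11.65300 MPa * 1000.0 = 11653 kPa
P_i = 11653 kPa


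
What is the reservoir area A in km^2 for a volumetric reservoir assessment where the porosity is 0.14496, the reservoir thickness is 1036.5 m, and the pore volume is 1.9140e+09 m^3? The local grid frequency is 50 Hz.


A = Vp / (1e6 * hr * phi)
A = 1.9140e+09 / (1e6 * 1036.5 * 0.14496)
A = 12.739 km^2


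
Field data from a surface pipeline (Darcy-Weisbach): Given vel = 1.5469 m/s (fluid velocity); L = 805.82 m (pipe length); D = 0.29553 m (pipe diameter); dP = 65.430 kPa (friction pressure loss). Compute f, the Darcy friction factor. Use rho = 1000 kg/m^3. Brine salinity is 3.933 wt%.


f = dP*1000 / ((L/D)*(rho*vel^2/2))
f = 65.430*1000 / ((805.82/0.29553)*(1000*1.5469^2/2))
f = 0.020056


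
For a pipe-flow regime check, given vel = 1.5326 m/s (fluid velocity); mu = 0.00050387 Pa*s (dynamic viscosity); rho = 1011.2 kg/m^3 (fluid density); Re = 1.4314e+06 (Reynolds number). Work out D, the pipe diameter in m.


D = Re * mu / (rho * vel)
D = 1.4314e+06 * 0.00050387 / (1011.2 * 1.5326)
D = 0.46539 m


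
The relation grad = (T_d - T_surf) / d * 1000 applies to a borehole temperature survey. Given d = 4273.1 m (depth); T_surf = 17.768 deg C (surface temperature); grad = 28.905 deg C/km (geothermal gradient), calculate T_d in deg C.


T_d = T_surf + grad * d / 1000
T_d = 17.768 + 28.905 * 4273.1 / 1000
T_d = 141.28 deg C


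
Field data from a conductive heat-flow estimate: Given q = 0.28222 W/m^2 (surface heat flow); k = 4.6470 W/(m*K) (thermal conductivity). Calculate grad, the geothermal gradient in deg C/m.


grad = q * 1000 / k
grad = 0.28222 * 1000 / 4.6470
grad = 60.73165 deg C/km
Convert: 60.73165 deg C/km * 0.001 = 0.060732 deg C/m
grad = 0.060732 deg C/m


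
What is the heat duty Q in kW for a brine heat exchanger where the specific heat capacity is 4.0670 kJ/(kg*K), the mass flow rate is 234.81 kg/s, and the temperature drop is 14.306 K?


Q = mdot * cp * dT / 1000
Q = 234.81 * 4.0670 * 14.306 / 1000
Q = 13.66183 MW
Convert: 13.66183 MW * 1000.0 = 13662 kW
Q = 13662 kW


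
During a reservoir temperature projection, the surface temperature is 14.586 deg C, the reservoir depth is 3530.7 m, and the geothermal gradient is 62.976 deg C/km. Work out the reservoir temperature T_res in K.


T_res = T_surf + grad * d / 1000
T_res = 14.586 + 62.976 * 3530.7 / 1000
T_res = 236.9354 deg C
Convert to K: 236.9354 + 273.15 = 510.09 K
T_res = 510.09 K
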